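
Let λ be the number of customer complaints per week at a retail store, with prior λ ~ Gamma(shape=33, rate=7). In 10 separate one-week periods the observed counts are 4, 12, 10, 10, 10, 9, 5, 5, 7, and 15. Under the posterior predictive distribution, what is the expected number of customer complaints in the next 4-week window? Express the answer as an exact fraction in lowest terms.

Total count: 4 + 12 + 10 + 10 + 10 + 9 + 5 + 5 + 7 + 15 = 87.
Total exposure: 10 weeks.
Posterior: α' = 33 + 87 = 120, β' = 7 + 10 = 17.
Predictive mean over a 4-week window = T·E[λ|data] = 4·120/17 = 480/17.

480/17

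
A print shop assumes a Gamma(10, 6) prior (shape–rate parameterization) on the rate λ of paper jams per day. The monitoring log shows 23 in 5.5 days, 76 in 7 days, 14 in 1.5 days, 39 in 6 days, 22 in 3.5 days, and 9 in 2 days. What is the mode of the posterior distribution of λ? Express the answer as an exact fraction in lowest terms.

128/21

Total count: 23 + 76 + 14 + 39 + 22 + 9 = 183.
Total exposure: 5.5 + 7 + 1.5 + 6 + 3.5 + 2 = 25.5 days.
By Gamma–Poisson conjugacy, the posterior is Gamma(α + Σx, β + Σt) = Gamma(10 + 183, 6 + 25.5) = Gamma(193, 63/2).
Posterior mode = (α'−1)/β' = 192/(63/2) = 128/21.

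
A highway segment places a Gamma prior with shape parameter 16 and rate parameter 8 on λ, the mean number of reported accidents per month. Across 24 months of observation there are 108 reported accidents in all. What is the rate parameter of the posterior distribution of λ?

Total count 108 over total exposure 24 months.
By Gamma–Poisson conjugacy, the posterior is Gamma(α + Σx, β + Σt) = Gamma(16 + 108, 8 + 24) = Gamma(124, 32).

32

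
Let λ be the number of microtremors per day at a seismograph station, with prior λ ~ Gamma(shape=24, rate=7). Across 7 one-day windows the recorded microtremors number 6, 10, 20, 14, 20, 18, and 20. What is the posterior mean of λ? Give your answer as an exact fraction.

66/7

Total count: 6 + 10 + 20 + 14 + 20 + 18 + 20 = 108.
Total exposure: 7 days.
Posterior: α' = 24 + 108 = 132, β' = 7 + 7 = 14.
Posterior mean = α'/β' = 132/14 = 66/7.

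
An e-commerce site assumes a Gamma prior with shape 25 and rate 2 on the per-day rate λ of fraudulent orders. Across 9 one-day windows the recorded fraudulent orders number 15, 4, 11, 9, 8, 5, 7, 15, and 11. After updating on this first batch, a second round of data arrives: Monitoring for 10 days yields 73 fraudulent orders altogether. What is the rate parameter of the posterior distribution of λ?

21

Total count: 15 + 4 + 11 + 9 + 8 + 5 + 7 + 15 + 11 = 85.
Total exposure: 9 days.
After the first batch: Gamma(25 + 85, 2 + 9) = Gamma(110, 11).
Total count 73 over total exposure 10 days.
After the second batch: Gamma(110 + 73, 11 + 10) = Gamma(183, 21).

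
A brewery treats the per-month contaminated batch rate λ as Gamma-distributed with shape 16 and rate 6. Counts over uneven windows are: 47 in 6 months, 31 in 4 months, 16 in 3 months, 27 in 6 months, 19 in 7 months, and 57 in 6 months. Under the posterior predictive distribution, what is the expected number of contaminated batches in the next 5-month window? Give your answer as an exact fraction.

Total count: 47 + 31 + 16 + 27 + 19 + 57 = 197.
Total exposure: 6 + 4 + 3 + 6 + 7 + 6 = 32 months.
By Gamma–Poisson conjugacy, the posterior is Gamma(α + Σx, β + Σt) = Gamma(16 + 197, 6 + 32) = Gamma(213, 38).
Predictive mean over a 5-month window = T·E[λ|data] = 5·213/38 = 1065/38.

1065/38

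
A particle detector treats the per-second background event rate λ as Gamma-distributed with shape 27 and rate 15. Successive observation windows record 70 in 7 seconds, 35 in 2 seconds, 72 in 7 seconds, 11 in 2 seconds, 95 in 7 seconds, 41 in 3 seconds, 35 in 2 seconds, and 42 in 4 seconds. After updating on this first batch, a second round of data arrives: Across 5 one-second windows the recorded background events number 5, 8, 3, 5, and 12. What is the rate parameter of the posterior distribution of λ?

54

Total count: 70 + 35 + 72 + 11 + 95 + 41 + 35 + 42 = 401.
Total exposure: 7 + 2 + 7 + 2 + 7 + 3 + 2 + 4 = 34 seconds.
After the first batch: Gamma(27 + 401, 15 + 34) = Gamma(428, 49).
Total count: 5 + 8 + 3 + 5 + 12 = 33.
Total exposure: 5 seconds.
After the second batch: Gamma(428 + 33, 49 + 5) = Gamma(461, 54).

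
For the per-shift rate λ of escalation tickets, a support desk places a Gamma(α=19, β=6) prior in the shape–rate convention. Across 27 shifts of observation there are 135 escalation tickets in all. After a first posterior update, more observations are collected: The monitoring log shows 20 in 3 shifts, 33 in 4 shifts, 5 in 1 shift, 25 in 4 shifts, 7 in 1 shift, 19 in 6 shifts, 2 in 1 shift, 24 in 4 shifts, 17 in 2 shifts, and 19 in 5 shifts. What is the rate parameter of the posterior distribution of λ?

Total count 135 over total exposure 27 shifts.
After the first batch: Gamma(19 + 135, 6 + 27) = Gamma(154, 33).
Total count: 20 + 33 + 5 + 25 + 7 + 19 + 2 + 24 + 17 + 19 = 171.
Total exposure: 3 + 4 + 1 + 4 + 1 + 6 + 1 + 4 + 2 + 5 = 31 shifts.
After the second batch: Gamma(154 + 171, 33 + 31) = Gamma(325, 64).

64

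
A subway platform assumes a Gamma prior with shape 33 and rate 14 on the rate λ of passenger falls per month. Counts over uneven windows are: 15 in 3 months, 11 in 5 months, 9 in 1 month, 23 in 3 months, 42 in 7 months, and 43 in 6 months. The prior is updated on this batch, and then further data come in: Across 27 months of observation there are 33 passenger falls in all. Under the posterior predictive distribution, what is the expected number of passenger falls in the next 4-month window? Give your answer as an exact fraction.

Total count: 15 + 11 + 9 + 23 + 42 + 43 = 143.
Total exposure: 3 + 5 + 1 + 3 + 7 + 6 = 25 months.
After the first batch: Gamma(33 + 143, 14 + 25) = Gamma(176, 39).
Total count 33 over total exposure 27 months.
After the second batch: Gamma(176 + 33, 39 + 27) = Gamma(209, 66).
Predictive mean over a 4-month window = T·E[λ|data] = 4·209/66 = 38/3.

38/3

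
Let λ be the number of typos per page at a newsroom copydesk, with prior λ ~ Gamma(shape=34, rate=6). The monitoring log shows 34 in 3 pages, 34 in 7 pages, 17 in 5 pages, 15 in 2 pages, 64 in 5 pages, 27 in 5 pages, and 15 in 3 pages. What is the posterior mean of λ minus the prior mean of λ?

1

Total count: 34 + 34 + 17 + 15 + 64 + 27 + 15 = 206.
Total exposure: 3 + 7 + 5 + 2 + 5 + 5 + 3 = 30 pages.
Gamma(α, β) with Poisson data over total exposure Σt gives posterior Gamma(α+Σx, β+Σt) = Gamma(240, 36).
Posterior mean = 240/36 = 20/3; prior mean = 34/6 = 17/3. Difference = 20/3 − 17/3 = 1.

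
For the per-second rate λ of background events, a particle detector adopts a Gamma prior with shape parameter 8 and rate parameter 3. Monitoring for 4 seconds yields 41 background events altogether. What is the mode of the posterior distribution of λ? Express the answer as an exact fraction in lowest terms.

Total count 41 over total exposure 4 seconds.
The Gamma prior is conjugate for the Poisson rate, so λ | data ~ Gamma(8+41, 3+4) = Gamma(49, 7).
Posterior mode = (α'−1)/β' = 48/7.

48/7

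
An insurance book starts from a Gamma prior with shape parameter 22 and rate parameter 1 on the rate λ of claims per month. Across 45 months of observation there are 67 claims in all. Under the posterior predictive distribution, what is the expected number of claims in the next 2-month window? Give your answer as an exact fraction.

Total count 67 over total exposure 45 months.
Gamma(α, β) with Poisson data over total exposure Σt gives posterior Gamma(α+Σx, β+Σt) = Gamma(89, 46).
Predictive mean over a 2-month window = T·E[λ|data] = 2·89/46 = 89/23.

89/23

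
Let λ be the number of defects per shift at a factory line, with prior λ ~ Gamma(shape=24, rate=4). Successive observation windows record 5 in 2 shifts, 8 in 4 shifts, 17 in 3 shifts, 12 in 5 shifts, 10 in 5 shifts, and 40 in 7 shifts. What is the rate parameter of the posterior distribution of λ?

Total count: 5 + 8 + 17 + 12 + 10 + 40 = 92.
Total exposure: 2 + 4 + 3 + 5 + 5 + 7 = 26 shifts.
Posterior: α' = 24 + 92 = 116, β' = 4 + 26 = 30.

30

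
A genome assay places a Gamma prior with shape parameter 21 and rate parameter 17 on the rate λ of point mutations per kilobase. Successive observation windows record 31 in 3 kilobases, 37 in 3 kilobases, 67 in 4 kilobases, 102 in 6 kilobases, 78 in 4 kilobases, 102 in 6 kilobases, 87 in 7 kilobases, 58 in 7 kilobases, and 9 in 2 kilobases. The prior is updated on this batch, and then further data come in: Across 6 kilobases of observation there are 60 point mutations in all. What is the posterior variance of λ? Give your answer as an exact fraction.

Total count: 31 + 37 + 67 + 102 + 78 + 102 + 87 + 58 + 9 = 571.
Total exposure: 3 + 3 + 4 + 6 + 4 + 6 + 7 + 7 + 2 = 42 kilobases.
After the first batch: Gamma(21 + 571, 17 + 42) = Gamma(592, 59).
Total count 60 over total exposure 6 kilobases.
After the second batch: Gamma(592 + 60, 59 + 6) = Gamma(652, 65).
Posterior variance = α'/β'² = 652/4225.

652/4225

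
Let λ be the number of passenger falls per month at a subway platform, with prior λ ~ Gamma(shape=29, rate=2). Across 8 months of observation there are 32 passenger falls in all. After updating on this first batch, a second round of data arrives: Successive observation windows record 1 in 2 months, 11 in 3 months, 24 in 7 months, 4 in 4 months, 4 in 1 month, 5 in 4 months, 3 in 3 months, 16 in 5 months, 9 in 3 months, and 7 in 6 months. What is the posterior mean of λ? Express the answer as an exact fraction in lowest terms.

Total count 32 over total exposure 8 months.
After the first batch: Gamma(29 + 32, 2 + 8) = Gamma(61, 10).
Total count: 1 + 11 + 24 + 4 + 4 + 5 + 3 + 16 + 9 + 7 = 84.
Total exposure: 2 + 3 + 7 + 4 + 1 + 4 + 3 + 5 + 3 + 6 = 38 months.
After the second batch: Gamma(61 + 84, 10 + 38) = Gamma(145, 48).
Posterior mean = α'/β' = 145/48.

145/48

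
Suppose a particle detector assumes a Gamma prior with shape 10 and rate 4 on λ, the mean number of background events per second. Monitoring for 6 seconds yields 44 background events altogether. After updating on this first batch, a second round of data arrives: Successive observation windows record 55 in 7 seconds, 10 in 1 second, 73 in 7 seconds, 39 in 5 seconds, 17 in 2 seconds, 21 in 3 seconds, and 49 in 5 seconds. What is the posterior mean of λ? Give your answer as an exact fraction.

Total count 44 over total exposure 6 seconds.
After the first batch: Gamma(10 + 44, 4 + 6) = Gamma(54, 10).
Total count: 55 + 10 + 73 + 39 + 17 + 21 + 49 = 264.
Total exposure: 7 + 1 + 7 + 5 + 2 + 3 + 5 = 30 seconds.
After the second batch: Gamma(54 + 264, 10 + 30) = Gamma(318, 40).
Posterior mean = α'/β' = 318/40 = 159/20.

159/20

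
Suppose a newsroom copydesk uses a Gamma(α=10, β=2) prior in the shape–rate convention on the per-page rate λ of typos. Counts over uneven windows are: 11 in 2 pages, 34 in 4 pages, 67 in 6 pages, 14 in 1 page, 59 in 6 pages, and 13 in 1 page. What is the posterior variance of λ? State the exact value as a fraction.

52/121

Total count: 11 + 34 + 67 + 14 + 59 + 13 = 198.
Total exposure: 2 + 4 + 6 + 1 + 6 + 1 = 20 pages.
The Gamma prior is conjugate for the Poisson rate, so λ | data ~ Gamma(10+198, 2+20) = Gamma(208, 22).
Posterior variance = α'/β'² = 208/484 = 52/121.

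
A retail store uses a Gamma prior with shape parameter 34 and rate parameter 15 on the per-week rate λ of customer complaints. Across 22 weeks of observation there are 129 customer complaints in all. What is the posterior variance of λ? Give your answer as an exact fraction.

Total count 129 over total exposure 22 weeks.
Posterior: α' = 34 + 129 = 163, β' = 15 + 22 = 37.
Posterior variance = α'/β'² = 163/1369.

163/1369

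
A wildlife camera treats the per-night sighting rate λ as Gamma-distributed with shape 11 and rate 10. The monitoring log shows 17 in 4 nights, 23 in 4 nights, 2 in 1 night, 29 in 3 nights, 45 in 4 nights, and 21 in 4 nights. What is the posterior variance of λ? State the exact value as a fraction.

37/225

Total count: 17 + 23 + 2 + 29 + 45 + 21 = 137.
Total exposure: 4 + 4 + 1 + 3 + 4 + 4 = 20 nights.
Conjugate update: add total count to the shape and total exposure to the rate, giving Gamma(148, 30).
Posterior variance = α'/β'² = 148/900 = 37/225.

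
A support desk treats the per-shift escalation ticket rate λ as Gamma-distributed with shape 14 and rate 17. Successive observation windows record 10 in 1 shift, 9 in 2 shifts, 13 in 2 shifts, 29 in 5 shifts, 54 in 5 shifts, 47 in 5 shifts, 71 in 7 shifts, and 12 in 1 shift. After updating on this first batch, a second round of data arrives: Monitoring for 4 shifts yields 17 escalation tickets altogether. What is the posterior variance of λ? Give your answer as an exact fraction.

276/2401

Total count: 10 + 9 + 13 + 29 + 54 + 47 + 71 + 12 = 245.
Total exposure: 1 + 2 + 2 + 5 + 5 + 5 + 7 + 1 = 28 shifts.
After the first batch: Gamma(14 + 245, 17 + 28) = Gamma(259, 45).
Total count 17 over total exposure 4 shifts.
After the second batch: Gamma(259 + 17, 45 + 4) = Gamma(276, 49).
Posterior variance = α'/β'² = 276/2401.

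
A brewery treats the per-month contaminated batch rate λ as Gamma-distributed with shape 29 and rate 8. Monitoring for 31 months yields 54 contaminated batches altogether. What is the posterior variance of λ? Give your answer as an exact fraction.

83/1521

Total count 54 over total exposure 31 months.
The Gamma prior is conjugate for the Poisson rate, so λ | data ~ Gamma(29+54, 8+31) = Gamma(83, 39).
Posterior variance = α'/β'² = 83/1521.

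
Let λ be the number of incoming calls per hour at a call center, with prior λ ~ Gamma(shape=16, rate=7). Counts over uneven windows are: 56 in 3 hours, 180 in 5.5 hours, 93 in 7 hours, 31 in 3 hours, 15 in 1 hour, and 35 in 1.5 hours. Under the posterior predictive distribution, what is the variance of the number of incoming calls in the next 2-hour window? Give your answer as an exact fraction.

Total count: 56 + 180 + 93 + 31 + 15 + 35 = 410.
Total exposure: 3 + 5.5 + 7 + 3 + 1 + 1.5 = 21 hours.
The Gamma prior is conjugate for the Poisson rate, so λ | data ~ Gamma(16+410, 7+21) = Gamma(426, 28).
The posterior predictive for a window of length T is Negative Binomial with variance T·α'·(β'+T)/β'² = 2·426·30/784 = 3195/98.

3195/98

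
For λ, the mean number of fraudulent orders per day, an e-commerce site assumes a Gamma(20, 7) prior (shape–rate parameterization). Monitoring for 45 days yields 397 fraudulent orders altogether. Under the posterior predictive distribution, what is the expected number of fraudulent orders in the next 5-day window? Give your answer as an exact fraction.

2085/52

Total count 397 over total exposure 45 days.
Gamma(α, β) with Poisson data over total exposure Σt gives posterior Gamma(α+Σx, β+Σt) = Gamma(417, 52).
Predictive mean over a 5-day window = T·E[λ|data] = 5·417/52 = 2085/52.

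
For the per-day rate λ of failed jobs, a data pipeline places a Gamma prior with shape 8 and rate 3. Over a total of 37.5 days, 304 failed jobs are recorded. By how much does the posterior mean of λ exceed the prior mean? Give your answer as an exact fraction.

Total count 304 over total exposure 37.5 days.
Conjugate update: add total count to the shape and total exposure to the rate, giving Gamma(312, 81/2).
Posterior mean = 312/(81/2) = 208/27; prior mean = 8/3 = 8/3. Difference = 208/27 − 8/3 = 136/27.

136/27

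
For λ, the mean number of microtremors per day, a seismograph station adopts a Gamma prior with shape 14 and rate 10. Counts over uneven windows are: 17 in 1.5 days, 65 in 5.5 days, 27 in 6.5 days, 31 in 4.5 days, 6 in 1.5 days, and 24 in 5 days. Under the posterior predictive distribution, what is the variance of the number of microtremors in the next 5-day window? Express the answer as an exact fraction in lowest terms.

Total count: 17 + 65 + 27 + 31 + 6 + 24 = 170.
Total exposure: 1.5 + 5.5 + 6.5 + 4.5 + 1.5 + 5 = 24.5 days.
By Gamma–Poisson conjugacy, the posterior is Gamma(α + Σx, β + Σt) = Gamma(14 + 170, 10 + 24.5) = Gamma(184, 69/2).
The posterior predictive for a window of length T is Negative Binomial with variance T·α'·(β'+T)/β'² = 5·184·(79/2)/(4761/4) = 6320/207.

6320/207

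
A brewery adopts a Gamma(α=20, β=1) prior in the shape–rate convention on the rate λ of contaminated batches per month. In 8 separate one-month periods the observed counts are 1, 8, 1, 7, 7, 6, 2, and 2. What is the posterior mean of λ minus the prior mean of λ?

Total count: 1 + 8 + 1 + 7 + 7 + 6 + 2 + 2 = 34.
Total exposure: 8 months.
The Gamma prior is conjugate for the Poisson rate, so λ | data ~ Gamma(20+34, 1+8) = Gamma(54, 9).
Posterior mean = 54/9 = 6; prior mean = 20/1 = 20. Difference = 6 − 20 = -14.

-14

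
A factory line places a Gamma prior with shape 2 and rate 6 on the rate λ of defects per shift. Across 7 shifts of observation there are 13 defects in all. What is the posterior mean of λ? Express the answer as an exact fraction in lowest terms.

15/13

Total count 13 over total exposure 7 shifts.
The Gamma prior is conjugate for the Poisson rate, so λ | data ~ Gamma(2+13, 6+7) = Gamma(15, 13).
Posterior mean = α'/β' = 15/13.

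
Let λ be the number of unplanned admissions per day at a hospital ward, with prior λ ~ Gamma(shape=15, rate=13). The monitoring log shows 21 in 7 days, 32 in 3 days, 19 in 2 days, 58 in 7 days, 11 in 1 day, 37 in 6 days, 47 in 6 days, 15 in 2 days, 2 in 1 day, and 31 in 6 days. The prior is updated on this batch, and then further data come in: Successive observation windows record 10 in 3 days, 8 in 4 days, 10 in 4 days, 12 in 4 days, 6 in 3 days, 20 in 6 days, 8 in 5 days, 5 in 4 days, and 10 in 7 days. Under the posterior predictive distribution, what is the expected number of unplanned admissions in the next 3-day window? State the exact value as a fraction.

1131/94

Total count: 21 + 32 + 19 + 58 + 11 + 37 + 47 + 15 + 2 + 31 = 273.
Total exposure: 7 + 3 + 2 + 7 + 1 + 6 + 6 + 2 + 1 + 6 = 41 days.
After the first batch: Gamma(15 + 273, 13 + 41) = Gamma(288, 54).
Total count: 10 + 8 + 10 + 12 + 6 + 20 + 8 + 5 + 10 = 89.
Total exposure: 3 + 4 + 4 + 4 + 3 + 6 + 5 + 4 + 7 = 40 days.
After the second batch: Gamma(288 + 89, 54 + 40) = Gamma(377, 94).
Predictive mean over a 3-day window = T·E[λ|data] = 3·377/94 = 1131/94.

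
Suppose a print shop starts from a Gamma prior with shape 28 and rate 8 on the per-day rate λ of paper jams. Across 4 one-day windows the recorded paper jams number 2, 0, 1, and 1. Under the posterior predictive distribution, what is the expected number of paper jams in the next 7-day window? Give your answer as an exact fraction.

56/3

Total count: 2 + 0 + 1 + 1 = 4.
Total exposure: 4 days.
Conjugate update: add total count to the shape and total exposure to the rate, giving Gamma(32, 12).
Predictive mean over a 7-day window = T·E[λ|data] = 7·32/12 = 56/3.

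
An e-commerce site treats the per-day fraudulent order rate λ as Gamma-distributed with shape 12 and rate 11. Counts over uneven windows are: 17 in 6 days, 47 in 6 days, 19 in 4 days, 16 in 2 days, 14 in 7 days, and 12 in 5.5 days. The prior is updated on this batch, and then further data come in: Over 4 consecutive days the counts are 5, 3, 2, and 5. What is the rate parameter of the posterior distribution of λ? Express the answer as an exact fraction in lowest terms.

Total count: 17 + 47 + 19 + 16 + 14 + 12 = 125.
Total exposure: 6 + 6 + 4 + 2 + 7 + 5.5 = 30.5 days.
After the first batch: Gamma(12 + 125, 11 + 30.5) = Gamma(137, 83/2).
Total count: 5 + 3 + 2 + 5 = 15.
Total exposure: 4 days.
After the second batch: Gamma(137 + 15, 83/2 + 4) = Gamma(152, 91/2).

91/2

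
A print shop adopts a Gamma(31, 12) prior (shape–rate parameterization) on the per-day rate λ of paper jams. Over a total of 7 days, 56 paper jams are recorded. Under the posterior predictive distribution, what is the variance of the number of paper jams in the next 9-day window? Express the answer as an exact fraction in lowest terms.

Total count 56 over total exposure 7 days.
Gamma(α, β) with Poisson data over total exposure Σt gives posterior Gamma(α+Σx, β+Σt) = Gamma(87, 19).
The posterior predictive for a window of length T is Negative Binomial with variance T·α'·(β'+T)/β'² = 9·87·28/361 = 21924/361.

21924/361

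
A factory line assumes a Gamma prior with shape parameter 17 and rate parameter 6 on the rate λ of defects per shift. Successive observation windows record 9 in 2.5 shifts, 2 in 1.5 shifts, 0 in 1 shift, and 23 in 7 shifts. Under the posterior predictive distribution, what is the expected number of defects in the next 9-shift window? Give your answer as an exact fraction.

Total count: 9 + 2 + 0 + 23 = 34.
Total exposure: 2.5 + 1.5 + 1 + 7 = 12 shifts.
Posterior: α' = 17 + 34 = 51, β' = 6 + 12 = 18.
Predictive mean over a 9-shift window = T·E[λ|data] = 9·51/18 = 51/2.

51/2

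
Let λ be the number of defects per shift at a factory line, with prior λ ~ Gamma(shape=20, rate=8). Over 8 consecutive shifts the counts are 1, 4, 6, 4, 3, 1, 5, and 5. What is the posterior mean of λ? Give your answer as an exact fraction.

49/16

Total count: 1 + 4 + 6 + 4 + 3 + 1 + 5 + 5 = 29.
Total exposure: 8 shifts.
By Gamma–Poisson conjugacy, the posterior is Gamma(α + Σx, β + Σt) = Gamma(20 + 29, 8 + 8) = Gamma(49, 16).
Posterior mean = α'/β' = 49/16.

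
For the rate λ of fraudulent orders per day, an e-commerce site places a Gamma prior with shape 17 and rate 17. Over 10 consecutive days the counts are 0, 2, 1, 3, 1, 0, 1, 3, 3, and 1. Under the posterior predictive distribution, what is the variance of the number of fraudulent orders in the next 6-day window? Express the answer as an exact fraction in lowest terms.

704/81

Total count: 0 + 2 + 1 + 3 + 1 + 0 + 1 + 3 + 3 + 1 = 15.
Total exposure: 10 days.
Posterior: α' = 17 + 15 = 32, β' = 17 + 10 = 27.
The posterior predictive for a window of length T is Negative Binomial with variance T·α'·(β'+T)/β'² = 6·32·33/729 = 704/81.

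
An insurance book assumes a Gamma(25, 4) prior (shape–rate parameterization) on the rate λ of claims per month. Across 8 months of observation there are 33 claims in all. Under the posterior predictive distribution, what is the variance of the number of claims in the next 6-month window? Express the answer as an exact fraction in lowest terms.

Total count 33 over total exposure 8 months.
Gamma(α, β) with Poisson data over total exposure Σt gives posterior Gamma(α+Σx, β+Σt) = Gamma(58, 12).
The posterior predictive for a window of length T is Negative Binomial with variance T·α'·(β'+T)/β'² = 6·58·18/144 = 87/2.

87/2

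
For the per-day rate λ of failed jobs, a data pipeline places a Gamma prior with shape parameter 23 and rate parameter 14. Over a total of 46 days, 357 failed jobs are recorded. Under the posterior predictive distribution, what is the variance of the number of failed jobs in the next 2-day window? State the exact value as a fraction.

Total count 357 over total exposure 46 days.
By Gamma–Poisson conjugacy, the posterior is Gamma(α + Σx, β + Σt) = Gamma(23 + 357, 14 + 46) = Gamma(380, 60).
The posterior predictive for a window of length T is Negative Binomial with variance T·α'·(β'+T)/β'² = 2·380·62/3600 = 589/45.

589/45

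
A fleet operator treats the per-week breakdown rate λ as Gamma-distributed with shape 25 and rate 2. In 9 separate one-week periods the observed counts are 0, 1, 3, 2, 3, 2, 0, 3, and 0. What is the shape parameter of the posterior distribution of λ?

Total count: 0 + 1 + 3 + 2 + 3 + 2 + 0 + 3 + 0 = 14.
Total exposure: 9 weeks.
By Gamma–Poisson conjugacy, the posterior is Gamma(α + Σx, β + Σt) = Gamma(25 + 14, 2 + 9) = Gamma(39, 11).

39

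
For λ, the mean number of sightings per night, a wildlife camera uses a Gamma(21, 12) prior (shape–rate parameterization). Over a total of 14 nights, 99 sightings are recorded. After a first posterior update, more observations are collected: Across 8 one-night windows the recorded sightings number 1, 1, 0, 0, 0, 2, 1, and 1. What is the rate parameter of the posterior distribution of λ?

34

Total count 99 over total exposure 14 nights.
After the first batch: Gamma(21 + 99, 12 + 14) = Gamma(120, 26).
Total count: 1 + 1 + 0 + 0 + 0 + 2 + 1 + 1 = 6.
Total exposure: 8 nights.
After the second batch: Gamma(120 + 6, 26 + 8) = Gamma(126, 34).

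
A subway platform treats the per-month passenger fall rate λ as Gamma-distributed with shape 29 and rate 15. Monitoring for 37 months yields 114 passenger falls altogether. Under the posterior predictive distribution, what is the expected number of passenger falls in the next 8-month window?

22

Total count 114 over total exposure 37 months.
The Gamma prior is conjugate for the Poisson rate, so λ | data ~ Gamma(29+114, 15+37) = Gamma(143, 52).
Predictive mean over an 8-month window = T·E[λ|data] = 8·143/52 = 22.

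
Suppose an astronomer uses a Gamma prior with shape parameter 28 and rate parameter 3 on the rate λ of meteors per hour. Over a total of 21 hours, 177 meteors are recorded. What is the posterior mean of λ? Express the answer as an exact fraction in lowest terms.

Total count 177 over total exposure 21 hours.
Gamma(α, β) with Poisson data over total exposure Σt gives posterior Gamma(α+Σx, β+Σt) = Gamma(205, 24).
Posterior mean = α'/β' = 205/24.

205/24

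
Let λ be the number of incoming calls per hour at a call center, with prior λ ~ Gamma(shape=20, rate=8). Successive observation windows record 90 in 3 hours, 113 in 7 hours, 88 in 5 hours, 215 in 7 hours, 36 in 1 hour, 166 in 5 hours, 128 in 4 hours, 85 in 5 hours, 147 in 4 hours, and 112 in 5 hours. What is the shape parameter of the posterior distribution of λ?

1200

Total count: 90 + 113 + 88 + 215 + 36 + 166 + 128 + 85 + 147 + 112 = 1180.
Total exposure: 3 + 7 + 5 + 7 + 1 + 5 + 4 + 5 + 4 + 5 = 46 hours.
By Gamma–Poisson conjugacy, the posterior is Gamma(α + Σx, β + Σt) = Gamma(20 + 1180, 8 + 46) = Gamma(1200, 54).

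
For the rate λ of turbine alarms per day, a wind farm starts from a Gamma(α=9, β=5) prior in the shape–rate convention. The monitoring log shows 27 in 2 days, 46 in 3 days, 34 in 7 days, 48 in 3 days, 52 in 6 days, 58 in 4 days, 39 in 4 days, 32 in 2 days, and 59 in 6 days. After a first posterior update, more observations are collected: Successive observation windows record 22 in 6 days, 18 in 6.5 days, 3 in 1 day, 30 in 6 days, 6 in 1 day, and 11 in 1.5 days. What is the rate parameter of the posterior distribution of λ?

Total count: 27 + 46 + 34 + 48 + 52 + 58 + 39 + 32 + 59 = 395.
Total exposure: 2 + 3 + 7 + 3 + 6 + 4 + 4 + 2 + 6 = 37 days.
After the first batch: Gamma(9 + 395, 5 + 37) = Gamma(404, 42).
Total count: 22 + 18 + 3 + 30 + 6 + 11 = 90.
Total exposure: 6 + 6.5 + 1 + 6 + 1 + 1.5 = 22 days.
After the second batch: Gamma(404 + 90, 42 + 22) = Gamma(494, 64).

64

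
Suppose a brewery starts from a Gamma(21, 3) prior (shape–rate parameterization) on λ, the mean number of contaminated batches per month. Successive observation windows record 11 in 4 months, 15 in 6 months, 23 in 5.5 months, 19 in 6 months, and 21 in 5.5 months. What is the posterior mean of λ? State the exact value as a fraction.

Total count: 11 + 15 + 23 + 19 + 21 = 89.
Total exposure: 4 + 6 + 5.5 + 6 + 5.5 = 27 months.
The Gamma prior is conjugate for the Poisson rate, so λ | data ~ Gamma(21+89, 3+27) = Gamma(110, 30).
Posterior mean = α'/β' = 110/30 = 11/3.

11/3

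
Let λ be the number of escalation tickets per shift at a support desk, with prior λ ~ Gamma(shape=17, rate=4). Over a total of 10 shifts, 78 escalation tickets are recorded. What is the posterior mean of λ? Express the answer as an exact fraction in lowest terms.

95/14

Total count 78 over total exposure 10 shifts.
Conjugate update: add total count to the shape and total exposure to the rate, giving Gamma(95, 14).
Posterior mean = α'/β' = 95/14.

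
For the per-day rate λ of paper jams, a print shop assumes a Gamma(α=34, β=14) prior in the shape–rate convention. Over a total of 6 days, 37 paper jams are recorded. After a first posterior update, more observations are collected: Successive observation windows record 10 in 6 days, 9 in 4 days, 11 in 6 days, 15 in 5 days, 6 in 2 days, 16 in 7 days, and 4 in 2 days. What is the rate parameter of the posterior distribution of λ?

Total count 37 over total exposure 6 days.
After the first batch: Gamma(34 + 37, 14 + 6) = Gamma(71, 20).
Total count: 10 + 9 + 11 + 15 + 6 + 16 + 4 = 71.
Total exposure: 6 + 4 + 6 + 5 + 2 + 7 + 2 = 32 days.
After the second batch: Gamma(71 + 71, 20 + 32) = Gamma(142, 52).

52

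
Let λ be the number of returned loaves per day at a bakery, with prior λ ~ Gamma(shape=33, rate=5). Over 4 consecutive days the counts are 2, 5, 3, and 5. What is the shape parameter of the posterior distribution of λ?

48

Total count: 2 + 5 + 3 + 5 = 15.
Total exposure: 4 days.
Posterior: α' = 33 + 15 = 48, β' = 5 + 4 = 9.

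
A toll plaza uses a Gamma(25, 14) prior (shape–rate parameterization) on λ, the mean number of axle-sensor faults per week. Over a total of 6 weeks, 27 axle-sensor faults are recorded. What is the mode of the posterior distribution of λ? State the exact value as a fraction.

Total count 27 over total exposure 6 weeks.
Gamma(α, β) with Poisson data over total exposure Σt gives posterior Gamma(α+Σx, β+Σt) = Gamma(52, 20).
Posterior mode = (α'−1)/β' = 51/20.

51/20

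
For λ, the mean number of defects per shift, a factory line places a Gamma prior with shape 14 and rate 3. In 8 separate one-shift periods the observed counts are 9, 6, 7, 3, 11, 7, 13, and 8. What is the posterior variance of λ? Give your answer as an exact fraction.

78/121

Total count: 9 + 6 + 7 + 3 + 11 + 7 + 13 + 8 = 64.
Total exposure: 8 shifts.
Conjugate update: add total count to the shape and total exposure to the rate, giving Gamma(78, 11).
Posterior variance = α'/β'² = 78/121.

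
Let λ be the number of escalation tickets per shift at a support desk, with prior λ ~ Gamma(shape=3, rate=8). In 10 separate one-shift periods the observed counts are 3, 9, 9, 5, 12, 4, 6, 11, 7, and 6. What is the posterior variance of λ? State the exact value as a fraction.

Total count: 3 + 9 + 9 + 5 + 12 + 4 + 6 + 11 + 7 + 6 = 72.
Total exposure: 10 shifts.
By Gamma–Poisson conjugacy, the posterior is Gamma(α + Σx, β + Σt) = Gamma(3 + 72, 8 + 10) = Gamma(75, 18).
Posterior variance = α'/β'² = 75/324 = 25/108.

25/108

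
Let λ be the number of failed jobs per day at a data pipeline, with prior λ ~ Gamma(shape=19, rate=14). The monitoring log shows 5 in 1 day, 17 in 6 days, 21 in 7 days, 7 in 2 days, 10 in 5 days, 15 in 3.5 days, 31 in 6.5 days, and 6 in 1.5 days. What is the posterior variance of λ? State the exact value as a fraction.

Total count: 5 + 17 + 21 + 7 + 10 + 15 + 31 + 6 = 112.
Total exposure: 1 + 6 + 7 + 2 + 5 + 3.5 + 6.5 + 1.5 = 32.5 days.
The Gamma prior is conjugate for the Poisson rate, so λ | data ~ Gamma(19+112, 14+32.5) = Gamma(131, 93/2).
Posterior variance = α'/β'² = 131/(8649/4) = 524/8649.

524/8649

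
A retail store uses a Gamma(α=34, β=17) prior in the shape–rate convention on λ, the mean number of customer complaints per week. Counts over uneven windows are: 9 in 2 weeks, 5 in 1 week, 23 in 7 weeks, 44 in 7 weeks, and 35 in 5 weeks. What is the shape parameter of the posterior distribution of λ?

150

Total count: 9 + 5 + 23 + 44 + 35 = 116.
Total exposure: 2 + 1 + 7 + 7 + 5 = 22 weeks.
By Gamma–Poisson conjugacy, the posterior is Gamma(α + Σx, β + Σt) = Gamma(34 + 116, 17 + 22) = Gamma(150, 39).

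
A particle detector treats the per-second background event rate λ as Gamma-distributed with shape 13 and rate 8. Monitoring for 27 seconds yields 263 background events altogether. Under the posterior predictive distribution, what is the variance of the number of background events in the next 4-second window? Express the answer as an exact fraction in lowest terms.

43056/1225

Total count 263 over total exposure 27 seconds.
Gamma(α, β) with Poisson data over total exposure Σt gives posterior Gamma(α+Σx, β+Σt) = Gamma(276, 35).
The posterior predictive for a window of length T is Negative Binomial with variance T·α'·(β'+T)/β'² = 4·276·39/1225 = 43056/1225.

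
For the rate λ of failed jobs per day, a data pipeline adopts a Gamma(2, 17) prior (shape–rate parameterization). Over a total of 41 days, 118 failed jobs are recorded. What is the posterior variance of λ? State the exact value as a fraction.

30/841

Total count 118 over total exposure 41 days.
The Gamma prior is conjugate for the Poisson rate, so λ | data ~ Gamma(2+118, 17+41) = Gamma(120, 58).
Posterior variance = α'/β'² = 120/3364 = 30/841.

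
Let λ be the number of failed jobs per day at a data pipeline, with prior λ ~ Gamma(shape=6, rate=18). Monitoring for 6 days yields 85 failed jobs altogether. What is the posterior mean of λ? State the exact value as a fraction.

91/24

Total count 85 over total exposure 6 days.
Conjugate update: add total count to the shape and total exposure to the rate, giving Gamma(91, 24).
Posterior mean = α'/β' = 91/24.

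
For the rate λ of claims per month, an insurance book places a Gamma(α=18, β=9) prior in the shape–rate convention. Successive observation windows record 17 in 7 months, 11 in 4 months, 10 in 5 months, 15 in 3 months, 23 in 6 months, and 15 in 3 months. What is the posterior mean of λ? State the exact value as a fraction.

109/37

Total count: 17 + 11 + 10 + 15 + 23 + 15 = 91.
Total exposure: 7 + 4 + 5 + 3 + 6 + 3 = 28 months.
Gamma(α, β) with Poisson data over total exposure Σt gives posterior Gamma(α+Σx, β+Σt) = Gamma(109, 37).
Posterior mean = α'/β' = 109/37.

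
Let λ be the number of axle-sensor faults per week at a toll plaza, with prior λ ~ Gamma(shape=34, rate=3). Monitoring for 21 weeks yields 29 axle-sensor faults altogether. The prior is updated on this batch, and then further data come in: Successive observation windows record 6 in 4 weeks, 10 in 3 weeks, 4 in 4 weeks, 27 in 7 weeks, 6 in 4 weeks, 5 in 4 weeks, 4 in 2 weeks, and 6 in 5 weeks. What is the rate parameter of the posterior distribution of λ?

57

Total count 29 over total exposure 21 weeks.
After the first batch: Gamma(34 + 29, 3 + 21) = Gamma(63, 24).
Total count: 6 + 10 + 4 + 27 + 6 + 5 + 4 + 6 = 68.
Total exposure: 4 + 3 + 4 + 7 + 4 + 4 + 2 + 5 = 33 weeks.
After the second batch: Gamma(63 + 68, 24 + 33) = Gamma(131, 57).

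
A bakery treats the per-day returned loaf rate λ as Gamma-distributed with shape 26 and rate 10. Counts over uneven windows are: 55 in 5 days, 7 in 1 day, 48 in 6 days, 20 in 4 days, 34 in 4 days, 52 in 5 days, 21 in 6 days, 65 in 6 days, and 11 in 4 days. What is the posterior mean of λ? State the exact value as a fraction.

Total count: 55 + 7 + 48 + 20 + 34 + 52 + 21 + 65 + 11 = 313.
Total exposure: 5 + 1 + 6 + 4 + 4 + 5 + 6 + 6 + 4 = 41 days.
By Gamma–Poisson conjugacy, the posterior is Gamma(α + Σx, β + Σt) = Gamma(26 + 313, 10 + 41) = Gamma(339, 51).
Posterior mean = α'/β' = 339/51 = 113/17.

113/17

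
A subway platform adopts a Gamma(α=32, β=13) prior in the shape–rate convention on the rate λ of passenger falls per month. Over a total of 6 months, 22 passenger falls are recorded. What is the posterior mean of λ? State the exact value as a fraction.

Total count 22 over total exposure 6 months.
Conjugate update: add total count to the shape and total exposure to the rate, giving Gamma(54, 19).
Posterior mean = α'/β' = 54/19.

54/19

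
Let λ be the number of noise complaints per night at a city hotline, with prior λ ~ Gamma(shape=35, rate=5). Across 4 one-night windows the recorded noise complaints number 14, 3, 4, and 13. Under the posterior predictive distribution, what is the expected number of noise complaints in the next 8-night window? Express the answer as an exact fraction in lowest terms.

184/3

Total count: 14 + 3 + 4 + 13 = 34.
Total exposure: 4 nights.
Posterior: α' = 35 + 34 = 69, β' = 5 + 4 = 9.
Predictive mean over an 8-night window = T·E[λ|data] = 8·69/9 = 184/3.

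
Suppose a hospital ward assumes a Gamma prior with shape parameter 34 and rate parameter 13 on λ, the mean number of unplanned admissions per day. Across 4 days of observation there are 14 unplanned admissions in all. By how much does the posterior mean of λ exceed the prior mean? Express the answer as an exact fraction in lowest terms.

Total count 14 over total exposure 4 days.
The Gamma prior is conjugate for the Poisson rate, so λ | data ~ Gamma(34+14, 13+4) = Gamma(48, 17).
Posterior mean = 48/17 = 48/17; prior mean = 34/13 = 34/13. Difference = 48/17 − 34/13 = 46/221.

46/221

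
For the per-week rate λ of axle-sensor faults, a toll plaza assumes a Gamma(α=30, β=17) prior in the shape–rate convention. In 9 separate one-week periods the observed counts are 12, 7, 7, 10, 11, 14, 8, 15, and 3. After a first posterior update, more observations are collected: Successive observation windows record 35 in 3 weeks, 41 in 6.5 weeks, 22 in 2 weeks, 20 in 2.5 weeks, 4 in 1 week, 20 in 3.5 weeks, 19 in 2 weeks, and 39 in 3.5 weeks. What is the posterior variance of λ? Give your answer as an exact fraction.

317/2500

Total count: 12 + 7 + 7 + 10 + 11 + 14 + 8 + 15 + 3 = 87.
Total exposure: 9 weeks.
After the first batch: Gamma(30 + 87, 17 + 9) = Gamma(117, 26).
Total count: 35 + 41 + 22 + 20 + 4 + 20 + 19 + 39 = 200.
Total exposure: 3 + 6.5 + 2 + 2.5 + 1 + 3.5 + 2 + 3.5 = 24 weeks.
After the second batch: Gamma(117 + 200, 26 + 24) = Gamma(317, 50).
Posterior variance = α'/β'² = 317/2500.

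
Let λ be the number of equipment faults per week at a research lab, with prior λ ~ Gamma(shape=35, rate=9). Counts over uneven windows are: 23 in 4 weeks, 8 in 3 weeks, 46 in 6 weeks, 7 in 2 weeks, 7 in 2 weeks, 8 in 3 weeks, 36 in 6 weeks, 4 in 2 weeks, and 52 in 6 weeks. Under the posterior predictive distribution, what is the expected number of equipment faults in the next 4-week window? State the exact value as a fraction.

Total count: 23 + 8 + 46 + 7 + 7 + 8 + 36 + 4 + 52 = 191.
Total exposure: 4 + 3 + 6 + 2 + 2 + 3 + 6 + 2 + 6 = 34 weeks.
By Gamma–Poisson conjugacy, the posterior is Gamma(α + Σx, β + Σt) = Gamma(35 + 191, 9 + 34) = Gamma(226, 43).
Predictive mean over a 4-week window = T·E[λ|data] = 4·226/43 = 904/43.

904/43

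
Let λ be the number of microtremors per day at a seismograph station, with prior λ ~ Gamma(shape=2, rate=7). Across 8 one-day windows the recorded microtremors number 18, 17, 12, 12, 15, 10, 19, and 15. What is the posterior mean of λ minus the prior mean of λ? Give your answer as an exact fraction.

Total count: 18 + 17 + 12 + 12 + 15 + 10 + 19 + 15 = 118.
Total exposure: 8 days.
Posterior: α' = 2 + 118 = 120, β' = 7 + 8 = 15.
Posterior mean = 120/15 = 8; prior mean = 2/7 = 2/7. Difference = 8 − 2/7 = 54/7.

54/7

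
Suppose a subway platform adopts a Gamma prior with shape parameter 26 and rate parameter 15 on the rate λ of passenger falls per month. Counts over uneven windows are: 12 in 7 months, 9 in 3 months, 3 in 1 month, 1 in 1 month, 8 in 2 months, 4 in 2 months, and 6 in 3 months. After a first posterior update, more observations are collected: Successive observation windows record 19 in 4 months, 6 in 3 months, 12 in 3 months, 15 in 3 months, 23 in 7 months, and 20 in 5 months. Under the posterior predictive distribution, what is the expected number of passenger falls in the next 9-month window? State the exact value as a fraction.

1476/59

Total count: 12 + 9 + 3 + 1 + 8 + 4 + 6 = 43.
Total exposure: 7 + 3 + 1 + 1 + 2 + 2 + 3 = 19 months.
After the first batch: Gamma(26 + 43, 15 + 19) = Gamma(69, 34).
Total count: 19 + 6 + 12 + 15 + 23 + 20 = 95.
Total exposure: 4 + 3 + 3 + 3 + 7 + 5 = 25 months.
After the second batch: Gamma(69 + 95, 34 + 25) = Gamma(164, 59).
Predictive mean over a 9-month window = T·E[λ|data] = 9·164/59 = 1476/59.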